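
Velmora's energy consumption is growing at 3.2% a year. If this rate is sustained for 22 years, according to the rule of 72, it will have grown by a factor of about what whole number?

≈ 2 times

Doubling time ≈ 72/3.2 = 22.50 years.
22/22.50 ≈ 1 doubling, so about 2^1 = 2×.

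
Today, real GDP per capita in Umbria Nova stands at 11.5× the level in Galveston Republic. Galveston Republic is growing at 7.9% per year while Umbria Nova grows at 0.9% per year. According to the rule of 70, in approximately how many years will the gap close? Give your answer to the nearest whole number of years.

approximately 35 years

What matters is the difference: 7 pp.
Rule of 70 on the gap: the ratio halves every 70/7 ≈ 10.00 years.
An 11.5× gap takes log₂(11.5) ≈ 3.52 halvings to close: 3.52 × 10.00 ≈ 35 years.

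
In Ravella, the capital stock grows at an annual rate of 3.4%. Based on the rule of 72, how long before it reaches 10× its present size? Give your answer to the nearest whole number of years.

One doubling takes 72/3.4 = 21.18 years.
10× is log₂ 10 ≈ 3.32 doublings, so ≈ 3.32 × 21.18 = 70 years.

about 70 years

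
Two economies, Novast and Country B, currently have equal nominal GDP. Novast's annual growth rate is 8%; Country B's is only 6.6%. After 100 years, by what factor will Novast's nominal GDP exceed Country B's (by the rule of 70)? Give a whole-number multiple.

roughly 4 times

Novast pulls ahead at 1.4 pp per year, so the ratio doubles every 70/1.4 ≈ 50.00 years.
In 100 years that's 2.00 doublings: 2^2.00 ≈ 4.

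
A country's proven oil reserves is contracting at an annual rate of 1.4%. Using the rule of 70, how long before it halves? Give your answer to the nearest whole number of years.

around 50 years

Falling at 1.4%, it halves about every 70/1.4 = 50.00 years.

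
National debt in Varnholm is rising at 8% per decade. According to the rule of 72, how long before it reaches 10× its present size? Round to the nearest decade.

≈ 30 decades

At 8% it doubles every 72/8 ≈ 9.00 decades.
Reaching 10× takes log₂(10) ≈ 3.32 doublings.
3.32 × 9.00 ≈ 30 decades.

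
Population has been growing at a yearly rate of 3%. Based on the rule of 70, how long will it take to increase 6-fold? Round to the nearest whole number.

One doubling takes 70/3 = 23.33 years.
Reaching 6× takes log₂(6) ≈ 2.58 doublings.
2.58 × 23.33 ≈ 60 years.

60 years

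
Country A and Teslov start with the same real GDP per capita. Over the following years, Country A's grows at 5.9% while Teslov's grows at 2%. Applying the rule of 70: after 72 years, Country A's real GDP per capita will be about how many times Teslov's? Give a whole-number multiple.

approximately 16 times

Country A pulls ahead at 3.9 pp per year, so the ratio doubles every 70/3.9 ≈ 17.95 years.
In 72 years that's 4.01 doublings: 2^4.01 ≈ 16.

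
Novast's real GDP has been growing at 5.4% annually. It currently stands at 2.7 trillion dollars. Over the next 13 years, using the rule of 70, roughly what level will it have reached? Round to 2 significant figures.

It doubles every 70/5.4 ≈ 12.96 years, so 13 years is 1.00 doublings.
2^1.00 ≈ 2.00; 2.7 × 2.00 ≈ 5.4 trillion dollars.

about 5.4 trillion dollars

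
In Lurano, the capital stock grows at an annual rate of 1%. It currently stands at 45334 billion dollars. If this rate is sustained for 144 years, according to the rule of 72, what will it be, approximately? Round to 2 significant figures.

180000 billion dollars

It doubles every 72/1 ≈ 72.00 years, so 144 years is 2.00 doublings.
2^2.00 ≈ 4.00; 45334 × 4.00 ≈ 180000 billion dollars.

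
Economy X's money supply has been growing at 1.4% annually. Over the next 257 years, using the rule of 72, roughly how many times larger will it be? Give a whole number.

72/1.4 ≈ 51.43 years per doubling.
257 years fits 5 doublings: 2^5 = 32.

approximately 32 times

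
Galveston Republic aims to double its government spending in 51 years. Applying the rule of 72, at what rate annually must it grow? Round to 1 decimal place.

72 / 51 ≈ 1.41, so about 1.4% annually.

roughly 1.4%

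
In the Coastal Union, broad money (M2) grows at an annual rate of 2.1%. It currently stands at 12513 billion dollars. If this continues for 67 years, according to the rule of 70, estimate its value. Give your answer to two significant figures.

Doubling time ≈ 70/2.1 = 33.33 years.
67 years is 67/33.33 ≈ 2.01 doublings, a factor of 2^2.01 ≈ 4.03.
12513 × 4.03 ≈ 50000 billion dollars.

about 50000 billion dollars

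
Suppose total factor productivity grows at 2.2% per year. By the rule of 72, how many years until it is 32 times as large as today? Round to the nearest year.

roughly 164 years

At 2.2% it doubles every 72/2.2 ≈ 32.73 years.
Getting to 32× needs 5 doublings: 5 × 32.73 ≈ 164 years.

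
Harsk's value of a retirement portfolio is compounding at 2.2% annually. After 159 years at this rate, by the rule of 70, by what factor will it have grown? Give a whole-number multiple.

around 32 times

70/2.2 ≈ 31.82 years per doubling.
159 years fits 5 doublings: 2^5 = 32.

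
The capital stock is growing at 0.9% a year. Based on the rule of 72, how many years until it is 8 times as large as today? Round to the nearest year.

around 240 years

At 0.9% it doubles every 72/0.9 ≈ 80.00 years.
8 = 2^3, so 3 doublings → 240 years.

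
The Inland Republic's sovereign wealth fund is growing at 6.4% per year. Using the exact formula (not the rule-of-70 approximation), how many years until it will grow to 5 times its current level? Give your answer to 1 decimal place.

t = ln(5) / ln(1 + 0.064) = 1.6094 / 0.062035 ≈ 25.94.

25.9 years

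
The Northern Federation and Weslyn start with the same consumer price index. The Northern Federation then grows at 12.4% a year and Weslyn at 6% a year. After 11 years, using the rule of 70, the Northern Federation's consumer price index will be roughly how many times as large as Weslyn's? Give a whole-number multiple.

the Northern Federation pulls ahead at 6.4 pp per year, so the ratio doubles every 70/6.4 ≈ 10.94 years.
In 11 years that's 1.01 doublings: 2^1.01 ≈ 2.

roughly 2 times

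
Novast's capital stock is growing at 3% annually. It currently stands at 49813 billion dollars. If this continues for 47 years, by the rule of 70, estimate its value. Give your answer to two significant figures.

approximately 200000 billion dollars

It doubles every 70/3 ≈ 23.33 years, so 47 years is 2.01 doublings.
2^2.01 ≈ 4.03; 49813 × 4.03 ≈ 200000 billion dollars.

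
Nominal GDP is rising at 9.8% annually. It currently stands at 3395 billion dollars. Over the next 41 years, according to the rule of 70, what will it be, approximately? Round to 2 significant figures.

about 180000 billion dollars

Doubling time ≈ 70/9.8 = 7.14 years.
41 years is 41/7.14 ≈ 5.74 doublings, a factor of 2^5.74 ≈ 53.45.
3395 × 53.45 ≈ 180000 billion dollars.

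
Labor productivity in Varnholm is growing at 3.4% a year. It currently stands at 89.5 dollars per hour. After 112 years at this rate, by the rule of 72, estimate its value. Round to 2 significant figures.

Doubling time ≈ 72/3.4 = 21.18 years.
112 years is 112/21.18 ≈ 5.29 doublings, a factor of 2^5.29 ≈ 39.12.
89.5 × 39.12 ≈ 3500 dollars per hour.

about 3500 dollars per hour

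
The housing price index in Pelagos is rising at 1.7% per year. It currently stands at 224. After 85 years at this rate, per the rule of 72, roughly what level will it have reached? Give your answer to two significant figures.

900

It doubles every 72/1.7 ≈ 42.35 years, so 85 years is 2.01 doublings.
2^2.01 ≈ 4.03; 224 × 4.03 ≈ 900.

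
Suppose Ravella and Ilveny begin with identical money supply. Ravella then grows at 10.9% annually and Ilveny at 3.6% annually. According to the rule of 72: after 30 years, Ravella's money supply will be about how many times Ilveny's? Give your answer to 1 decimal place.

Rate gap = 10.9% − 3.6% = 7.3 points.
The ratio doubles every 72/7.3 ≈ 9.86 years.
30/9.86 ≈ 3.04 doublings → ratio ≈ 2^3.04 ≈ 8.2.

about 8.2 times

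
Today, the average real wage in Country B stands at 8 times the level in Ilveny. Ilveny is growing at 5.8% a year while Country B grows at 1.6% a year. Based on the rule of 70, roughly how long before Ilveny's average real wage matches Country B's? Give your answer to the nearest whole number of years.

Ilveny gains on Country B at 5.8% − 1.6% = 4.2 points a year.
At that relative rate the gap halves every 70/4.2 ≈ 16.67 years.
An 8 times gap closes after 3 halvings: 3 × 16.67 ≈ 50 years.

about 50 years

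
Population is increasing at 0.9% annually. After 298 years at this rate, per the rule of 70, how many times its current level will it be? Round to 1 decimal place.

Doubling time ≈ 70/0.9 = 77.78 years.
298 years / 77.78 ≈ 3.83 doublings → factor 2^3.83 ≈ 14.2.

about 14.2 times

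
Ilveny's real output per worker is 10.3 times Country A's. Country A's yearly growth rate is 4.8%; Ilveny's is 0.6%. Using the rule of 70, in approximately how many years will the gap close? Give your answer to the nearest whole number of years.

What matters is the difference: 4.2 pp.
Rule of 70 on the gap: the ratio halves every 70/4.2 ≈ 16.67 years.
A 10.3 times gap takes log₂(10.3) ≈ 3.36 halvings to close: 3.36 × 16.67 ≈ 56 years.

approximately 56 years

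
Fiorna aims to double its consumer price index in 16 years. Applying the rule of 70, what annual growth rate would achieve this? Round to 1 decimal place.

70 / 16 ≈ 4.38, so about 4.4% annually.

≈ 4.4% annually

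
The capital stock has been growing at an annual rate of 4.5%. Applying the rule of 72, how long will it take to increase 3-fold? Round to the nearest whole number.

Doubling time ≈ 72/4.5 = 16.00 years.
Reaching 3× takes log₂(3) ≈ 1.58 doublings.
1.58 × 16.00 ≈ 25 years.

roughly 25 years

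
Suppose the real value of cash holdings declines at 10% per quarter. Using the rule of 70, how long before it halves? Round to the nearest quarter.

The rule works in reverse for decay: 70/10 ≈ 7.00 quarters to halve.

≈ 7 quarters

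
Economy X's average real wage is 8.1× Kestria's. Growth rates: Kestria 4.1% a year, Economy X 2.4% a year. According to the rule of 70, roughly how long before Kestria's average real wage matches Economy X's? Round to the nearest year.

The growth-rate gap is 4.1% − 2.4% = 1.7 percentage points.
So the ratio between them halves every 70/1.7 ≈ 41.18 years.
An 8.1× gap takes log₂(8.1) ≈ 3.02 halvings to close: 3.02 × 41.18 ≈ 124 years.

roughly 124 years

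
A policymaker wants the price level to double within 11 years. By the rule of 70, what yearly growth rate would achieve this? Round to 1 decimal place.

70 / 11 ≈ 6.36, so about 6.4% per year.

roughly 6.4%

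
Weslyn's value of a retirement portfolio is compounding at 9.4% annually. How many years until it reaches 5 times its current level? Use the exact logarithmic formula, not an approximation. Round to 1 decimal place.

t = ln(5) / ln(1 + 0.094) = 1.6094 / 0.089841 ≈ 17.91.

17.9 years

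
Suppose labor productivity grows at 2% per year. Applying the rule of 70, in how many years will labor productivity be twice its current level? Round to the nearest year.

At 2%, doubling takes about 70/2 = 35.00 years.

35 years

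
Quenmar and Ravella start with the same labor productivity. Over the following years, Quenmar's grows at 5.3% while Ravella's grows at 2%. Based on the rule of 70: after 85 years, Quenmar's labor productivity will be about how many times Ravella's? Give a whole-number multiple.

Quenmar pulls ahead at 3.3 pp per year, so the ratio doubles every 70/3.3 ≈ 21.21 years.
In 85 years that's 4.01 doublings: 2^4.01 ≈ 16.

16 times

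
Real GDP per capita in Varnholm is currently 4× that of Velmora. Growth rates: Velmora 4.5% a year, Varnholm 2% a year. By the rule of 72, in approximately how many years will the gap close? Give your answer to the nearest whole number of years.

≈ 58 years

What matters is the difference: 2.5 pp.
Rule of 72 on the gap: the ratio halves every 72/2.5 ≈ 28.80 years.
A 4× gap closes after 2 halvings: 2 × 28.80 ≈ 58 years.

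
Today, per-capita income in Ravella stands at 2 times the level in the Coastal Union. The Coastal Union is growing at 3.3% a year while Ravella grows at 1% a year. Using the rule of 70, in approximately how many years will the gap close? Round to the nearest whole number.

approximately 30 years

What matters is the difference: 2.3 pp.
Rule of 70 on the gap: the ratio halves every 70/2.3 ≈ 30.43 years.
A 2 times gap closes after 1 halving: 1 × 30.43 ≈ 30 years.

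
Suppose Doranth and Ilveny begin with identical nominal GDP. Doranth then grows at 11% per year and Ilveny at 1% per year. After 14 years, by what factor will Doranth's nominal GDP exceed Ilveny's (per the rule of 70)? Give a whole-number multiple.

Rate gap = 11% − 1% = 10 points.
The ratio doubles every 70/10 ≈ 7.00 years.
14/7.00 ≈ 2.00 doublings → ratio ≈ 2^2.00 ≈ 4.

around 4 times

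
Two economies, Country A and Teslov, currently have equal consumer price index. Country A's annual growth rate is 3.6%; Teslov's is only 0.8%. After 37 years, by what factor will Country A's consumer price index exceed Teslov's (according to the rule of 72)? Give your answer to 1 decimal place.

roughly 2.7 times

Rate gap = 3.6% − 0.8% = 2.8 points.
The ratio doubles every 72/2.8 ≈ 25.71 years.
37/25.71 ≈ 1.44 doublings → ratio ≈ 2^1.44 ≈ 2.7.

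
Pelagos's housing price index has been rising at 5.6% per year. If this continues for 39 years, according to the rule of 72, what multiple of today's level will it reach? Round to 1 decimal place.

8.2 times

Doubling time ≈ 72/5.6 = 12.86 years.
39 years / 12.86 ≈ 3.03 doublings → factor 2^3.03 ≈ 8.2.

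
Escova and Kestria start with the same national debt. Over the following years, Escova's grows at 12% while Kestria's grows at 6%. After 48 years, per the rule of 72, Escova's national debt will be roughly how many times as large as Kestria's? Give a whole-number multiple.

Rate gap = 12% − 6% = 6 points.
The ratio doubles every 72/6 ≈ 12.00 years.
48/12.00 ≈ 4.00 doublings → ratio ≈ 2^4.00 ≈ 16.

around 16 times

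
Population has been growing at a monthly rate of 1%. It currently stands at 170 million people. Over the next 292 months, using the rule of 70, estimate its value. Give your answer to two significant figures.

It doubles every 70/1 ≈ 70.00 months, so 292 months is 4.17 doublings.
2^4.17 ≈ 18.00; 170 × 18.00 ≈ 3100 million people.

around 3100 million people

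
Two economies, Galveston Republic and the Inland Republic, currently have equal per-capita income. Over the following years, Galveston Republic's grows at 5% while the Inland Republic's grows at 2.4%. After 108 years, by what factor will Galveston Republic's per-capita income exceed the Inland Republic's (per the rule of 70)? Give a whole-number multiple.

around 16 times

Rate gap = 5% − 2.4% = 2.6 points.
The ratio doubles every 70/2.6 ≈ 26.92 years.
108/26.92 ≈ 4.01 doublings → ratio ≈ 2^4.01 ≈ 16.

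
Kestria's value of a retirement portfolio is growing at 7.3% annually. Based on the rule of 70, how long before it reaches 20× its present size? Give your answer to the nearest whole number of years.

roughly 41 years

Doubling time ≈ 70/7.3 = 9.59 years.
20× is log₂ 20 ≈ 4.32 doublings, so ≈ 4.32 × 9.59 = 41 years.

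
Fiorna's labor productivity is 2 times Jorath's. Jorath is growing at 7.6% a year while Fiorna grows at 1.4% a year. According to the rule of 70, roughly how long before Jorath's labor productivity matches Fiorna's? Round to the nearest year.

Jorath gains on Fiorna at 7.6% − 1.4% = 6.2 points a year.
At that relative rate the gap halves every 70/6.2 ≈ 11.29 years.
A 2 times gap closes after 1 halving: 1 × 11.29 ≈ 11 years.

≈ 11 years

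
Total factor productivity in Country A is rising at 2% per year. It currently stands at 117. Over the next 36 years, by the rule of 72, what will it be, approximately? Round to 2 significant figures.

It doubles every 72/2 ≈ 36.00 years, so 36 years is 1.00 doublings.
2^1.00 ≈ 2.00; 117 × 2.00 ≈ 230.

approximately 230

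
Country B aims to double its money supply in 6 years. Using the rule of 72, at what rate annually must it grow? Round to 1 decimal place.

12.0%

72 / 6 ≈ 12.00, so about 12.0% annually.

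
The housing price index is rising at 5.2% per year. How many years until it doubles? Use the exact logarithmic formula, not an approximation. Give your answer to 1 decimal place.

13.7 years

t = ln(2) / ln(1 + 0.052) = 0.6931 / 0.050693 ≈ 13.67.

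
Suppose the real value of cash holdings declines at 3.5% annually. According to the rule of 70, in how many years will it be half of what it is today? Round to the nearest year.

about 20 years

The rule works in reverse for decay: 70/3.5 ≈ 20.00 years to halve.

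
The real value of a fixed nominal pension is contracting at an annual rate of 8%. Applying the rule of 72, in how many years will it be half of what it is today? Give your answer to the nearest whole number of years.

approximately 9 years

Halving time ≈ 72 / 8 = 9.00 → 9 years.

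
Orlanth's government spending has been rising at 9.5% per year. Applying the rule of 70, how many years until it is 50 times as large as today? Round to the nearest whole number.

Doubling time ≈ 70/9.5 = 7.37 years.
Reaching 50× takes log₂(50) ≈ 5.64 doublings.
5.64 × 7.37 ≈ 42 years.

approximately 42 years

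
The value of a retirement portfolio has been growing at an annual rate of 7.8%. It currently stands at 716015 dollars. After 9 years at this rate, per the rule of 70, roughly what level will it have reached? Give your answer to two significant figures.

approximately 1400000 dollars

Doubling time ≈ 70/7.8 = 8.97 years.
9 years is 9/8.97 ≈ 1.00 doublings, a factor of 2^1.00 ≈ 2.00.
716015 × 2.00 ≈ 1400000 dollars.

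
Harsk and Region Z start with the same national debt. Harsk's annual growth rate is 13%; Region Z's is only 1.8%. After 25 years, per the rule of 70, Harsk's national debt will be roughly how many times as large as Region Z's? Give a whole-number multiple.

Harsk pulls ahead at 11.2 pp per year, so the ratio doubles every 70/11.2 ≈ 6.25 years.
In 25 years that's 4.00 doublings: 2^4.00 ≈ 16.

about 16 times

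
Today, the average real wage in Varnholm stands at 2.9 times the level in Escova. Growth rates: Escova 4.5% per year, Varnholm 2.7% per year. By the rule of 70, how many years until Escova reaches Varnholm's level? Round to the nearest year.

about 60 years

What matters is the difference: 1.8 pp.
Rule of 70 on the gap: the ratio halves every 70/1.8 ≈ 38.89 years.
A 2.9 times gap takes log₂(2.9) ≈ 1.54 halvings to close: 1.54 × 38.89 ≈ 60 years.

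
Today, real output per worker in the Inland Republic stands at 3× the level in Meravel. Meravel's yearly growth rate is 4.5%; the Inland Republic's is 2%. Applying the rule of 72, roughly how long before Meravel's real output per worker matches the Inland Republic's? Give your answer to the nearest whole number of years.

What matters is the difference: 2.5 pp.
Rule of 72 on the gap: the ratio halves every 72/2.5 ≈ 28.80 years.
A 3× gap takes log₂(3) ≈ 1.58 halvings to close: 1.58 × 28.80 ≈ 46 years.

about 46 years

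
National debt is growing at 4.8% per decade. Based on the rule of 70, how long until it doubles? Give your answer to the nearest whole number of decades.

≈ 15 decades

70/4.8 ≈ 14.58, so it doubles roughly every 15 decades.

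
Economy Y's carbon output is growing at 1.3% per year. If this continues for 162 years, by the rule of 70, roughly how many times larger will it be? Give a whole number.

70/1.3 ≈ 53.85 years per doubling.
162 years fits 3 doublings: 2^3 = 8.

≈ 8 times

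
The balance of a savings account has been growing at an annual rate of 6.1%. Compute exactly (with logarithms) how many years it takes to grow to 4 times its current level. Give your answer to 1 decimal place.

23.4 years

t = ln(4) / ln(1 + 0.061) = 1.3863 / 0.059212 ≈ 23.41.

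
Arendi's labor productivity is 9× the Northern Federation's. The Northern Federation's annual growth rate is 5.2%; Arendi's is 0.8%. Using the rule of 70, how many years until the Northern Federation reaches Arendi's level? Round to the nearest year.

around 50 years

What matters is the difference: 4.4 pp.
Rule of 70 on the gap: the ratio halves every 70/4.4 ≈ 15.91 years.
A 9× gap takes log₂(9) ≈ 3.17 halvings to close: 3.17 × 15.91 ≈ 50 years.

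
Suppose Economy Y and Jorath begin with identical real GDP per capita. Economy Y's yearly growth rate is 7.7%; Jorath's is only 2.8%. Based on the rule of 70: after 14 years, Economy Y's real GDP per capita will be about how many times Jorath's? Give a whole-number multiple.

Only the 4.9-point difference matters.
70/4.9 ≈ 14.29 years per doubling of the ratio; 14 years gives 0.98 doublings, so ≈ 2×.

2 times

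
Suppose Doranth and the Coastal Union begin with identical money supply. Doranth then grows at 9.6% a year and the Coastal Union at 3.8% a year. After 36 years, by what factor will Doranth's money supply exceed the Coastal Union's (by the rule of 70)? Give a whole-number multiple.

approximately 8 times

Doranth pulls ahead at 5.8 pp per year, so the ratio doubles every 70/5.8 ≈ 12.07 years.
In 36 years that's 2.98 doublings: 2^2.98 ≈ 8.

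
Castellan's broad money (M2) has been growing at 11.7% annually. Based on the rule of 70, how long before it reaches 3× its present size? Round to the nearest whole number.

around 9 years

Doubling time ≈ 70/11.7 = 5.98 years.
Reaching 3× takes log₂(3) ≈ 1.58 doublings.
1.58 × 5.98 ≈ 9 years.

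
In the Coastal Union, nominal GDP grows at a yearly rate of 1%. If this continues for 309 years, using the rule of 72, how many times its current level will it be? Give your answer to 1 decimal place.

about 19.6 times

Doubling time ≈ 72/1 = 72.00 years.
309 years / 72.00 ≈ 4.29 doublings → factor 2^4.29 ≈ 19.6.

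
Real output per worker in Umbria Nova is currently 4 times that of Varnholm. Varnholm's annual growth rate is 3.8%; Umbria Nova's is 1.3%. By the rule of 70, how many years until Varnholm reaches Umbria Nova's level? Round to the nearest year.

about 56 years

Varnholm gains on Umbria Nova at 3.8% − 1.3% = 2.5 points a year.
At that relative rate the gap halves every 70/2.5 ≈ 28.00 years.
A 4 times gap closes after 2 halvings: 2 × 28.00 ≈ 56 years.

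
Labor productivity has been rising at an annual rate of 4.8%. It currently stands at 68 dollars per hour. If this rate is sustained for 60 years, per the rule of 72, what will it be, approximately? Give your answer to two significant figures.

Doubling time ≈ 72/4.8 = 15.00 years.
60 years is 60/15.00 ≈ 4.00 doublings, a factor of 2^4.00 ≈ 16.00.
68 × 16.00 ≈ 1100 dollars per hour.

about 1100 dollars per hour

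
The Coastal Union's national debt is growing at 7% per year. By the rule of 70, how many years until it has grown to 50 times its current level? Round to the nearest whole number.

At 7% it doubles every 70/7 ≈ 10.00 years.
Reaching 50× takes log₂(50) ≈ 5.64 doublings.
5.64 × 10.00 ≈ 56 years.

56 years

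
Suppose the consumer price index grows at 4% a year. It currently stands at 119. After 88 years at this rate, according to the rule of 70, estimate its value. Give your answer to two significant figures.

It doubles every 70/4 ≈ 17.50 years, so 88 years is 5.03 doublings.
2^5.03 ≈ 32.67; 119 × 32.67 ≈ 3900.

about 3900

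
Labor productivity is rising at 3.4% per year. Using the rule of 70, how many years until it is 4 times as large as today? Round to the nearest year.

about 41 years

At 3.4% it doubles every 70/3.4 ≈ 20.59 years.
Getting to 4× needs 2 doublings: 2 × 20.59 ≈ 41 years.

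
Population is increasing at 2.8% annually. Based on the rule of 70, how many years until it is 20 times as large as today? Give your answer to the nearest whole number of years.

Doubling time ≈ 70/2.8 = 25.00 years.
20× is log₂ 20 ≈ 4.32 doublings, so ≈ 4.32 × 25.00 = 108 years.

around 108 years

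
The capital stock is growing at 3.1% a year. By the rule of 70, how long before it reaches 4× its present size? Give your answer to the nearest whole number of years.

≈ 45 years

At 3.1% it doubles every 70/3.1 ≈ 22.58 years.
Getting to 4× needs 2 doublings: 2 × 22.58 ≈ 45 years.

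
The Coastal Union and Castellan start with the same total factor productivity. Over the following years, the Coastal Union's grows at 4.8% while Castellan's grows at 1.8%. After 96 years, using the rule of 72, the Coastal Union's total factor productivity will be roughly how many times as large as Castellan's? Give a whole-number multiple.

about 16 times

Rate gap = 4.8% − 1.8% = 3 points.
The ratio doubles every 72/3 ≈ 24.00 years.
96/24.00 ≈ 4.00 doublings → ratio ≈ 2^4.00 ≈ 16.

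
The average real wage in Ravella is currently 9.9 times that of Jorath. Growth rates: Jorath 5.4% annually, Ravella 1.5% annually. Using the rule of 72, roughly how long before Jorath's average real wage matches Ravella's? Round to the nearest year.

≈ 61 years

Jorath gains on Ravella at 5.4% − 1.5% = 3.9 points a year.
At that relative rate the gap halves every 72/3.9 ≈ 18.46 years.
A 9.9 times gap takes log₂(9.9) ≈ 3.31 halvings to close: 3.31 × 18.46 ≈ 61 years.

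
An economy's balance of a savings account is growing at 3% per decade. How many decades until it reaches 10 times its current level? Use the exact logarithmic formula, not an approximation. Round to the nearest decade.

78 decades

t = ln(10) / ln(1 + 0.03) = 2.3026 / 0.029559 ≈ 77.90.
≈ 78 decades.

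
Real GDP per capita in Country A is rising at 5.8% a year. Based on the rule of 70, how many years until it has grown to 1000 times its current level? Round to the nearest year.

about 120 years

Doubling time ≈ 70/5.8 = 12.07 years.
Reaching 1000× takes log₂(1000) ≈ 9.97 doublings.
9.97 × 12.07 ≈ 120 years.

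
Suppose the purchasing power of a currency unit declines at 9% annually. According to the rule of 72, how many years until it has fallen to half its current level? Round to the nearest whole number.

roughly 8 years

The rule works in reverse for decay: 72/9 ≈ 8.00 years to halve.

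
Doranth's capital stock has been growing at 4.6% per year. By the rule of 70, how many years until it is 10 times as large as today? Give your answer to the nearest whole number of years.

Doubling time ≈ 70/4.6 = 15.22 years.
10× is log₂ 10 ≈ 3.32 doublings, so ≈ 3.32 × 15.22 = 51 years.

roughly 51 years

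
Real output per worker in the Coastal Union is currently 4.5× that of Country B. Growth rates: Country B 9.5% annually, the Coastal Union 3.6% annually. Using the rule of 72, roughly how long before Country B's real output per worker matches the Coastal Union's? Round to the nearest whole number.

Country B gains on the Coastal Union at 9.5% − 3.6% = 5.9 points a year.
At that relative rate the gap halves every 72/5.9 ≈ 12.20 years.
A 4.5× gap takes log₂(4.5) ≈ 2.17 halvings to close: 2.17 × 12.20 ≈ 26 years.

about 26 years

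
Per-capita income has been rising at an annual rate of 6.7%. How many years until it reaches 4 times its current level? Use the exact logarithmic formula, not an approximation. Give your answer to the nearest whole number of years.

21 years

t = ln(4) / ln(1 + 0.067) = 1.3863 / 0.064851 ≈ 21.38.
≈ 21 years.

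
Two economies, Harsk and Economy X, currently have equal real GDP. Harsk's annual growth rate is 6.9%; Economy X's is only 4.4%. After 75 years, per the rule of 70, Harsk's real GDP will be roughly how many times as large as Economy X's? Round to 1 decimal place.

≈ 6.4 times

Only the 2.5-point difference matters.
70/2.5 ≈ 28.00 years per doubling of the ratio; 75 years gives 2.68 doublings, so ≈ 6.4×.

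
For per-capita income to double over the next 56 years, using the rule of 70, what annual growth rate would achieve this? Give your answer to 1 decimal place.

1.3% annually

70 / 56 ≈ 1.25, so about 1.3% annually.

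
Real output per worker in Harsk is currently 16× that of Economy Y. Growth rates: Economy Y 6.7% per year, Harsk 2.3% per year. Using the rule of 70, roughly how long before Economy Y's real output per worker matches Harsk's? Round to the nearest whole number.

about 64 years

What matters is the difference: 4.4 pp.
Rule of 70 on the gap: the ratio halves every 70/4.4 ≈ 15.91 years.
A 16× gap closes after 4 halvings: 4 × 15.91 ≈ 64 years.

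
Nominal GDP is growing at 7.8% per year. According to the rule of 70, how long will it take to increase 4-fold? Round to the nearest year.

Doubling time ≈ 70/7.8 = 8.97 years.
4 = 2^2, so 2 doublings → 18 years.

≈ 18 years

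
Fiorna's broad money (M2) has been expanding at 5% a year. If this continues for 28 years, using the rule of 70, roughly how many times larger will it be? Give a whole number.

70/5 ≈ 14.00 years per doubling.
28 years fits 2 doublings: 2^2 = 4.

around 4 times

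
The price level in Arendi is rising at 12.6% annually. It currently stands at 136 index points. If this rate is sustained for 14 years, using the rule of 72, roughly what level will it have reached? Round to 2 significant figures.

Doubling time ≈ 72/12.6 = 5.71 years.
14 years is 14/5.71 ≈ 2.45 doublings, a factor of 2^2.45 ≈ 5.46.
136 × 5.46 ≈ 740 index points.

approximately 740 index points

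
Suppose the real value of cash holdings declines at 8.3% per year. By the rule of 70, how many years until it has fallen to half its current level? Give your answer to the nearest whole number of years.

The rule works in reverse for decay: 70/8.3 ≈ 8.43 years to halve.

≈ 8 years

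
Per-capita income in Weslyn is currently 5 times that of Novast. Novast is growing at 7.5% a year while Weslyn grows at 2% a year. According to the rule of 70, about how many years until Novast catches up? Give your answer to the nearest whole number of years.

30 years

What matters is the difference: 5.5 pp.
Rule of 70 on the gap: the ratio halves every 70/5.5 ≈ 12.73 years.
A 5 times gap takes log₂(5) ≈ 2.32 halvings to close: 2.32 × 12.73 ≈ 30 years.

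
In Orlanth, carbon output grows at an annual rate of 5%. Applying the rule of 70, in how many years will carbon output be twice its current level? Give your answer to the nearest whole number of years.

At 5%, doubling takes about 70/5 = 14.00 years.

14 years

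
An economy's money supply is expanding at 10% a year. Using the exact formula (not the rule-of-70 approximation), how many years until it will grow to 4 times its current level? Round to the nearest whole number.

15 years

t = ln(4) / ln(1 + 0.1) = 1.3863 / 0.095310 ≈ 14.55.
≈ 15 years.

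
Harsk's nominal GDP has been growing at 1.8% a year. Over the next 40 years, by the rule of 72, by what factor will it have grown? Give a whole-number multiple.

At 1.8% one doubling takes ≈ 40.00 years; 40 years is 1 of them, so ×2.

2 times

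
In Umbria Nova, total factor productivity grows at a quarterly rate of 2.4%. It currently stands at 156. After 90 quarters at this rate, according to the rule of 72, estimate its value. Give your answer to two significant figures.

around 1200

It doubles every 72/2.4 ≈ 30.00 quarters, so 90 quarters is 3.00 doublings.
2^3.00 ≈ 8.00; 156 × 8.00 ≈ 1200.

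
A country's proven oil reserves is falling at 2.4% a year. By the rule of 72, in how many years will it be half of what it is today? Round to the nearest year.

around 30 years

The rule works in reverse for decay: 72/2.4 ≈ 30.00 years to halve.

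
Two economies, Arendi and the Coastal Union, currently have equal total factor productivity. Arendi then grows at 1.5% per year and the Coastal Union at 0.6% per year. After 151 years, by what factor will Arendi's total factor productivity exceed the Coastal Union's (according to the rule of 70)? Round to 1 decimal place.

approximately 3.8 times

Arendi pulls ahead at 0.9 pp per year, so the ratio doubles every 70/0.9 ≈ 77.78 years.
In 151 years that's 1.94 doublings: 2^1.94 ≈ 3.8.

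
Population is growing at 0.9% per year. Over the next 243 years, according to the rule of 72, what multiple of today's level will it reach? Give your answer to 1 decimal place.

≈ 8.2 times

Doubles every ≈ 80.00 years (72/0.9).
243 years is 3.04 doublings; 2^3.04 ≈ 8.2×.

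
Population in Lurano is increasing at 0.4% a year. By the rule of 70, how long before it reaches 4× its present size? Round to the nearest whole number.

One doubling takes 70/0.4 = 175.00 years.
Getting to 4× needs 2 doublings: 2 × 175.00 ≈ 350 years.

350 years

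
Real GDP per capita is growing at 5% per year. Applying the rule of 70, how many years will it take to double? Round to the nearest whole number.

around 14 years

At 5%, doubling takes about 70/5 = 14.00 years.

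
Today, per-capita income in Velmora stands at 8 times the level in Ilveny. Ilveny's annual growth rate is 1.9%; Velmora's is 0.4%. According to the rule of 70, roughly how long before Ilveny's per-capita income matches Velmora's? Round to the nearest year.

140 years

Ilveny gains on Velmora at 1.9% − 0.4% = 1.5 points a year.
At that relative rate the gap halves every 70/1.5 ≈ 46.67 years.
An 8 times gap closes after 3 halvings: 3 × 46.67 ≈ 140 years.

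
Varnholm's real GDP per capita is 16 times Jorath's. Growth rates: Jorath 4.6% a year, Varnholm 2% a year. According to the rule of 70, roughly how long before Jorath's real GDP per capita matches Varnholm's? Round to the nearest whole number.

approximately 108 years

The growth-rate gap is 4.6% − 2% = 2.6 percentage points.
So the ratio between them halves every 70/2.6 ≈ 26.92 years.
A 16 times gap closes after 4 halvings: 4 × 26.92 ≈ 108 years.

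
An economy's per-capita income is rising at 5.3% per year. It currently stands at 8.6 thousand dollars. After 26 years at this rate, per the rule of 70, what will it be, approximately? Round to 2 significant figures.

approximately 34 thousand dollars

Doubling time ≈ 70/5.3 = 13.21 years.
26 years is 26/13.21 ≈ 1.97 doublings, a factor of 2^1.97 ≈ 3.92.
8.6 × 3.92 ≈ 34 thousand dollars.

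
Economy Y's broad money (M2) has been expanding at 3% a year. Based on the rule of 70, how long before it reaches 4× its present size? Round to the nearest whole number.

One doubling takes 70/3 = 23.33 years.
4 = 2^2, so 2 doublings → 47 years.

about 47 years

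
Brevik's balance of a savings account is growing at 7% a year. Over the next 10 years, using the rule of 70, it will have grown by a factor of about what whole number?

Doubling time ≈ 70/7 = 10.00 years.
10/10.00 ≈ 1 doubling, so about 2^1 = 2×.

≈ 2 times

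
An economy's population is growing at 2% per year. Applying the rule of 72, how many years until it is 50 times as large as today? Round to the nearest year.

Doubling time ≈ 72/2 = 36.00 years.
Reaching 50× takes log₂(50) ≈ 5.64 doublings.
5.64 × 36.00 ≈ 203 years.

about 203 years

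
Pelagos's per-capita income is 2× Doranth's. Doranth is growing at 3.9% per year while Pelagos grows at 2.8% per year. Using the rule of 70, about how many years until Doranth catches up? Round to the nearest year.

about 64 years

The growth-rate gap is 3.9% − 2.8% = 1.1 percentage points.
So the ratio between them halves every 70/1.1 ≈ 63.64 years.
A 2× gap closes after 1 halving: 1 × 63.64 ≈ 64 years.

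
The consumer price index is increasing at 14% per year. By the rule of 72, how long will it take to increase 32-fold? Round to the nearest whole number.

Doubling time ≈ 72/14 = 5.14 years.
Getting to 32× needs 5 doublings: 5 × 5.14 ≈ 26 years.

roughly 26 years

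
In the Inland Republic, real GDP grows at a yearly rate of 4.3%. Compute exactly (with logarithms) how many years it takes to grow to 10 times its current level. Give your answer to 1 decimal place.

t = ln(10) / ln(1 + 0.043) = 2.3026 / 0.042101 ≈ 54.69.

54.7 years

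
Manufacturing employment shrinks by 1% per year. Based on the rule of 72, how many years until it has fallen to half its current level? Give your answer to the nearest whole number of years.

around 72 years

The rule works in reverse for decay: 72/1 ≈ 72.00 years to halve.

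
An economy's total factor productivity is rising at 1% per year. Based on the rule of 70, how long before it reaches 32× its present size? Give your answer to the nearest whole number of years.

around 350 years

Doubling time ≈ 70/1 = 70.00 years.
32 = 2^5, so 5 doublings → 350 years.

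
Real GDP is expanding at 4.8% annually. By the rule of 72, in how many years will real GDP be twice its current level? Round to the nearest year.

about 15 years

72/4.8 ≈ 15.00, so it doubles roughly every 15 years.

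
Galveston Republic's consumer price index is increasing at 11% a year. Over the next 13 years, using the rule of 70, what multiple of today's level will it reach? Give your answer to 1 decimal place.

4.1 times

Doubles every ≈ 6.36 years (70/11).
13 years is 2.04 doublings; 2^2.04 ≈ 4.1×.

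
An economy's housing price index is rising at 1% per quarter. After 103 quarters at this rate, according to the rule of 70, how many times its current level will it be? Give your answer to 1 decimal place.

approximately 2.8 times

Doubles every ≈ 70.00 quarters (70/1).
103 quarters is 1.47 doublings; 2^1.47 ≈ 2.8×.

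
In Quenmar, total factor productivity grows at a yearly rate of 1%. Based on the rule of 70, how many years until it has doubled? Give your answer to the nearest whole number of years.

70/1 ≈ 70.00, so it doubles roughly every 70 years.

≈ 70 years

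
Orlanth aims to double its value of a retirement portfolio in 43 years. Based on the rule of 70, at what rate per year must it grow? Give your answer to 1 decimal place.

70 / 43 ≈ 1.63, so about 1.6% per year.

approximately 1.6%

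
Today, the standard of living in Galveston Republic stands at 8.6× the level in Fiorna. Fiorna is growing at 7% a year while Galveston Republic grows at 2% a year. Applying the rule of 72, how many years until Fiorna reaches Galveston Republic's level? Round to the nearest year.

What matters is the difference: 5 pp.
Rule of 72 on the gap: the ratio halves every 72/5 ≈ 14.40 years.
An 8.6× gap takes log₂(8.6) ≈ 3.10 halvings to close: 3.10 × 14.40 ≈ 45 years.

about 45 years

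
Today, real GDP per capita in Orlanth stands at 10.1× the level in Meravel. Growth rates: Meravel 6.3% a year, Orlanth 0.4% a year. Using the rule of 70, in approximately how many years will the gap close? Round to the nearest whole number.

The growth-rate gap is 6.3% − 0.4% = 5.9 percentage points.
So the ratio between them halves every 70/5.9 ≈ 11.86 years.
A 10.1× gap takes log₂(10.1) ≈ 3.34 halvings to close: 3.34 × 11.86 ≈ 40 years.

40 years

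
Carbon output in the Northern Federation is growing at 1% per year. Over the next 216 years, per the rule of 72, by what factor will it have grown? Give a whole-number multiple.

around 8 times

72/1 ≈ 72.00 years per doubling.
216 years fits 3 doublings: 2^3 = 8.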